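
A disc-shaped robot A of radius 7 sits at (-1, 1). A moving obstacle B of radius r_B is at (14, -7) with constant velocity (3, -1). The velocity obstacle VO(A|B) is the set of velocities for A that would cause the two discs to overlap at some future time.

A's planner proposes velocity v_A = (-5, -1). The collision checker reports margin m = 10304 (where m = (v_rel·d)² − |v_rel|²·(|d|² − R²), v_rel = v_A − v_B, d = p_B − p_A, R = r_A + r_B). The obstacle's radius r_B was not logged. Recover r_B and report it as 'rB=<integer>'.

m = 10304
d = (15, -8);  v_rel = (-8, 0),  |v_rel|² = 64
v_rel×d = (-8)·(-8) − (0)·(15) = 64
since m = R²·64 − 64²:  R² = (4096 + 10304) / 64 = 225
R = √225 = 15  ⇒  r_B = 15 − 7 = 8

rB=8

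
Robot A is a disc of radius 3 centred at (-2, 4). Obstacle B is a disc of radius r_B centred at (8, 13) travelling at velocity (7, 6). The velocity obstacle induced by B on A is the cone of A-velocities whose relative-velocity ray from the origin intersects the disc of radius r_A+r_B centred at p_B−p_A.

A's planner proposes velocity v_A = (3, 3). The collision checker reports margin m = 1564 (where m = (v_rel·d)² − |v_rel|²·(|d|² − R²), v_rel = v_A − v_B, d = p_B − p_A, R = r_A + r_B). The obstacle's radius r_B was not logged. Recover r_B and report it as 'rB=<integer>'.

m = 1564
d = (10, 9);  v_rel = (-4, -3),  |v_rel|² = 25
v_rel×d = (-4)·(9) − (-3)·(10) = -6
since m = R²·25 − (-6)²:  R² = (36 + 1564) / 25 = 64
R = √64 = 8  ⇒  r_B = 8 − 3 = 5

rB=5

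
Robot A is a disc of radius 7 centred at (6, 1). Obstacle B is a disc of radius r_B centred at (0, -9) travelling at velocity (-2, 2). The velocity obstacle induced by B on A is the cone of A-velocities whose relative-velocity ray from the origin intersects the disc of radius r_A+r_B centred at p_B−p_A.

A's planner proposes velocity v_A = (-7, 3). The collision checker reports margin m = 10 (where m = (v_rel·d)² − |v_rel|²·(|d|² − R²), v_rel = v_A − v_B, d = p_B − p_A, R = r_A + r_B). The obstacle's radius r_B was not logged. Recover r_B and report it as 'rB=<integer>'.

m = 10
d = (-6, -10);  v_rel = (-5, 1),  |v_rel|² = 26
v_rel×d = (-5)·(-10) − (1)·(-6) = 56
since m = R²·26 − 56²:  R² = (3136 + 10) / 26 = 121
R = √121 = 11  ⇒  r_B = 11 − 7 = 4

rB=4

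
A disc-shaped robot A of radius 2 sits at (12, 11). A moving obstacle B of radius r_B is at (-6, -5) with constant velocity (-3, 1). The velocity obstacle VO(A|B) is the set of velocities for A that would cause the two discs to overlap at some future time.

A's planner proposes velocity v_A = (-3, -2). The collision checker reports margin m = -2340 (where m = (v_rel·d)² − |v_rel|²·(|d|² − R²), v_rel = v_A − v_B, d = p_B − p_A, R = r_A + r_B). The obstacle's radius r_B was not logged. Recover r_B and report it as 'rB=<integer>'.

m = -2340
d = (-18, -16);  v_rel = (0, -3),  |v_rel|² = 9
v_rel×d = (0)·(-16) − (-3)·(-18) = -54
since m = R²·9 − (-54)²:  R² = (2916 + -2340) / 9 = 64
R = √64 = 8  ⇒  r_B = 8 − 2 = 6

rB=6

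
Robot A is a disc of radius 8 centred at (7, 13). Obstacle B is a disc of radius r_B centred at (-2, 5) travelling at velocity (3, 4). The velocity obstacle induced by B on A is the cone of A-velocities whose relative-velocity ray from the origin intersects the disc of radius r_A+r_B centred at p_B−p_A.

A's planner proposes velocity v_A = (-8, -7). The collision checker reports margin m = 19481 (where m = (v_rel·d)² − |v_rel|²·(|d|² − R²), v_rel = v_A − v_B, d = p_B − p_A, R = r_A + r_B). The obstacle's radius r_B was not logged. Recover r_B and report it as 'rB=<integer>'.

m = 19481
d = (-9, -8);  v_rel = (-11, -11),  |v_rel|² = 242
v_rel×d = (-11)·(-8) − (-11)·(-9) = -11
since m = R²·242 − (-11)²:  R² = (121 + 19481) / 242 = 81
R = √81 = 9  ⇒  r_B = 9 − 8 = 1

rB=1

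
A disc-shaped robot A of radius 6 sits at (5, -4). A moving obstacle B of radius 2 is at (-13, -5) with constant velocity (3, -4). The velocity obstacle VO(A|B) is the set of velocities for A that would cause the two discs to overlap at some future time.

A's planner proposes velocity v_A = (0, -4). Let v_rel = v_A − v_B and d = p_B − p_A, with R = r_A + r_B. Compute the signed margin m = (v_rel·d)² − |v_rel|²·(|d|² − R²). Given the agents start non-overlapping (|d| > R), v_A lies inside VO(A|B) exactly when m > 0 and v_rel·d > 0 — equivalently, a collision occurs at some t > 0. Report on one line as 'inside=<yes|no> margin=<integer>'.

d = (-18, -1),  |d|² = 325;  R = 6+2 = 8,  c = 325−8² = 261
v_rel = (-3, 0),  |v_rel|² = 9;  v_rel·d = (-3)·(-18) + (0)·(-1) = 54
9·t² − 108·t + 261 = 0  ⇒  m = 54² − 9·261 = 567
m = 567 > 0,  v_rel·d = 54 > 0  ⇒  inside

inside=yes margin=567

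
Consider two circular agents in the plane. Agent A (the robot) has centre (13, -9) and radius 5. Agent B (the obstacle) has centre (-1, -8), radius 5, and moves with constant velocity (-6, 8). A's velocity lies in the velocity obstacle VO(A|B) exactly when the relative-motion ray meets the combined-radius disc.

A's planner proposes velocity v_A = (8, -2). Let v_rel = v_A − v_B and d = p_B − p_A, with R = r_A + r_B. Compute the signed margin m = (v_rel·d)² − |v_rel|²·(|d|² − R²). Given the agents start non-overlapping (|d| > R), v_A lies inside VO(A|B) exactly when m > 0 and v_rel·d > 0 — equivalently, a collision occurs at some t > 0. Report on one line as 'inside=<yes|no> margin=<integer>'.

d = (-14, 1),  |d|² = 197;  R = 5+5 = 10,  c = 197−10² = 97
v_rel = (14, -10),  |v_rel|² = 296;  v_rel·d = (14)·(-14) + (-10)·(1) = -206
296·t² + 412·t + 97 = 0  ⇒  m = (-206)² − 296·97 = 13724
m = 13724 > 0,  v_rel·d = -206 < 0  ⇒  outside

inside=no margin=13724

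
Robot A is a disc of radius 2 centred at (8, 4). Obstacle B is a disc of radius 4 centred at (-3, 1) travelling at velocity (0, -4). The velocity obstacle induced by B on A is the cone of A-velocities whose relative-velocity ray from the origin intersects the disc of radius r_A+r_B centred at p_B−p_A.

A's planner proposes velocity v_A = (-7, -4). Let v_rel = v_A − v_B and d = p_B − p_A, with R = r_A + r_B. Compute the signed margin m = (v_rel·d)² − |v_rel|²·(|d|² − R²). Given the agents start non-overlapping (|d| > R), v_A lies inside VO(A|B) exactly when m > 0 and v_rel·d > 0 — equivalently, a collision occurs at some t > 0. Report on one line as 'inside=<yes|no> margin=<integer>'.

d = (-11, -3),  |d|² = 130;  R = 2+4 = 6,  c = 130−6² = 94
v_rel = (-7, 0),  |v_rel|² = 49;  v_rel·d = (-7)·(-11) + (0)·(-3) = 77
49·t² − 154·t + 94 = 0  ⇒  m = 77² − 49·94 = 1323
m = 1323 > 0,  v_rel·d = 77 > 0  ⇒  inside

inside=yes margin=1323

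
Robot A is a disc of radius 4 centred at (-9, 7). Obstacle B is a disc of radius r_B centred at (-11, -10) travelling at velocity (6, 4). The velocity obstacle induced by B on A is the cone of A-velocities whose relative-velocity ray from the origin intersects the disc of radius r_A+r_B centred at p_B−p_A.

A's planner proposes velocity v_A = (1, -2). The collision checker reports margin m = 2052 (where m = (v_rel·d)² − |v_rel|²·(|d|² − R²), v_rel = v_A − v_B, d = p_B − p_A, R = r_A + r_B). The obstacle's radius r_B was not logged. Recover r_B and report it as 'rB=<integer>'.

m = 2052
d = (-2, -17);  v_rel = (-5, -6),  |v_rel|² = 61
v_rel×d = (-5)·(-17) − (-6)·(-2) = 73
since m = R²·61 − 73²:  R² = (5329 + 2052) / 61 = 121
R = √121 = 11  ⇒  r_B = 11 − 4 = 7

rB=7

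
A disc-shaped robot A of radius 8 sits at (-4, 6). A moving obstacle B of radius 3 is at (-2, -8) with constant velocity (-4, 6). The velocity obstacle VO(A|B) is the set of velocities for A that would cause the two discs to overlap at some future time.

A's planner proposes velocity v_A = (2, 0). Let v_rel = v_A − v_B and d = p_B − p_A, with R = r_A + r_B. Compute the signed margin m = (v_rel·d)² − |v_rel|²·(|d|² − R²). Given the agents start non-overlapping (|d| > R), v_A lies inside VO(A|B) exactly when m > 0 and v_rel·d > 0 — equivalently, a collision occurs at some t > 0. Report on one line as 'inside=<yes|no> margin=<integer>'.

d = (2, -14),  |d|² = 200;  R = 8+3 = 11,  c = 200−11² = 79
v_rel = (6, -6),  |v_rel|² = 72;  v_rel·d = (6)·(2) + (-6)·(-14) = 96
72·t² − 192·t + 79 = 0  ⇒  m = 96² − 72·79 = 3528
m = 3528 > 0,  v_rel·d = 96 > 0  ⇒  inside

inside=yes margin=3528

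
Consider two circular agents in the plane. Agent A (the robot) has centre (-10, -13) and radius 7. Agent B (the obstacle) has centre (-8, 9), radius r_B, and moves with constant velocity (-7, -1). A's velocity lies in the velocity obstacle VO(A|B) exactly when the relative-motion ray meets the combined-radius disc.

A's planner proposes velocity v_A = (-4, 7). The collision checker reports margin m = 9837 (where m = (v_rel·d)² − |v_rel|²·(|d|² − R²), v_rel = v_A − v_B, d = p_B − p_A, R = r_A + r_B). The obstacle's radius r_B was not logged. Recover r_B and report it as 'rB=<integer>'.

m = 9837
d = (2, 22);  v_rel = (3, 8),  |v_rel|² = 73
v_rel×d = (3)·(22) − (8)·(2) = 50
since m = R²·73 − 50²:  R² = (2500 + 9837) / 73 = 169
R = √169 = 13  ⇒  r_B = 13 − 7 = 6

rB=6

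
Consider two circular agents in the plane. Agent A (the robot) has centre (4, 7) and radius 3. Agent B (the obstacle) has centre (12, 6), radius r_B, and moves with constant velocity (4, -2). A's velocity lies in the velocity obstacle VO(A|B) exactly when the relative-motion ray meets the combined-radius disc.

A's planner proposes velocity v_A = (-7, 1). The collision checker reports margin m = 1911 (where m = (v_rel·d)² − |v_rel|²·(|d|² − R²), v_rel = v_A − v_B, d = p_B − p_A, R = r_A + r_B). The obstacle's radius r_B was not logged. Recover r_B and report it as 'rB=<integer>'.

m = 1911
d = (8, -1);  v_rel = (-11, 3),  |v_rel|² = 130
v_rel×d = (-11)·(-1) − (3)·(8) = -13
since m = R²·130 − (-13)²:  R² = (169 + 1911) / 130 = 16
R = √16 = 4  ⇒  r_B = 4 − 3 = 1

rB=1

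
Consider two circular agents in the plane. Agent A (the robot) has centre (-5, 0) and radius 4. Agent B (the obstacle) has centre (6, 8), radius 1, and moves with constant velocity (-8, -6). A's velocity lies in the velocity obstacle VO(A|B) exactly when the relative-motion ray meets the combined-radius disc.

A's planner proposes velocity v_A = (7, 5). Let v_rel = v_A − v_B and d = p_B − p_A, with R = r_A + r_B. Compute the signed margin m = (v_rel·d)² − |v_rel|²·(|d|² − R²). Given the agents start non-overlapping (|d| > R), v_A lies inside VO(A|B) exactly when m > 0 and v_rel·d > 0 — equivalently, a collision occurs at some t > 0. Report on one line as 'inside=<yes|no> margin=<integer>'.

d = (11, 8),  |d|² = 185;  R = 4+1 = 5,  c = 185−5² = 160
v_rel = (15, 11),  |v_rel|² = 346;  v_rel·d = (15)·(11) + (11)·(8) = 253
346·t² − 506·t + 160 = 0  ⇒  m = 253² − 346·160 = 8649
m = 8649 > 0,  v_rel·d = 253 > 0  ⇒  inside

inside=yes margin=8649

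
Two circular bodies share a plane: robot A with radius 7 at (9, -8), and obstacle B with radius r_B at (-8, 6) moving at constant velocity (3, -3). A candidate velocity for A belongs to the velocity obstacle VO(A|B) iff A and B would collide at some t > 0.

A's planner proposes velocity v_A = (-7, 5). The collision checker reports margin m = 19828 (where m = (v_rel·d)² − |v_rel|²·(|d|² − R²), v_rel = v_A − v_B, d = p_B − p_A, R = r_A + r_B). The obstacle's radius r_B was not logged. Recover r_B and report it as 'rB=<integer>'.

m = 19828
d = (-17, 14);  v_rel = (-10, 8),  |v_rel|² = 164
v_rel×d = (-10)·(14) − (8)·(-17) = -4
since m = R²·164 − (-4)²:  R² = (16 + 19828) / 164 = 121
R = √121 = 11  ⇒  r_B = 11 − 7 = 4

rB=4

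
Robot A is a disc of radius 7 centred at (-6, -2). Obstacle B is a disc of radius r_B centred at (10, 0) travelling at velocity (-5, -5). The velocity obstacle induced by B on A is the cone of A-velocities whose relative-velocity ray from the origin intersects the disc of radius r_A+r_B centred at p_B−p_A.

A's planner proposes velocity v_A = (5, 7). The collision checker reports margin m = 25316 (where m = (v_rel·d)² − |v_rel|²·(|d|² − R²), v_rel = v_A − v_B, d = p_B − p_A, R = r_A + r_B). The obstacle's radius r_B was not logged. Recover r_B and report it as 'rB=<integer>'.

m = 25316
d = (16, 2);  v_rel = (10, 12),  |v_rel|² = 244
v_rel×d = (10)·(2) − (12)·(16) = -172
since m = R²·244 − (-172)²:  R² = (29584 + 25316) / 244 = 225
R = √225 = 15  ⇒  r_B = 15 − 7 = 8

rB=8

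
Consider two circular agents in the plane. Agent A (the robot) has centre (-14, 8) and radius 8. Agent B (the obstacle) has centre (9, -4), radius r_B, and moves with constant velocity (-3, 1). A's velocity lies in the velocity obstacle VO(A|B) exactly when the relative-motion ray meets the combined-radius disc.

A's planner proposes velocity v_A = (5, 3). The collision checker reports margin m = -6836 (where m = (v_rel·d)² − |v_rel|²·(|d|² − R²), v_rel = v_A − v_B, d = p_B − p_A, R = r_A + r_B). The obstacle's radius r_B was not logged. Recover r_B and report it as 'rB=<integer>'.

m = -6836
d = (23, -12);  v_rel = (8, 2),  |v_rel|² = 68
v_rel×d = (8)·(-12) − (2)·(23) = -142
since m = R²·68 − (-142)²:  R² = (20164 + -6836) / 68 = 196
R = √196 = 14  ⇒  r_B = 14 − 8 = 6

rB=6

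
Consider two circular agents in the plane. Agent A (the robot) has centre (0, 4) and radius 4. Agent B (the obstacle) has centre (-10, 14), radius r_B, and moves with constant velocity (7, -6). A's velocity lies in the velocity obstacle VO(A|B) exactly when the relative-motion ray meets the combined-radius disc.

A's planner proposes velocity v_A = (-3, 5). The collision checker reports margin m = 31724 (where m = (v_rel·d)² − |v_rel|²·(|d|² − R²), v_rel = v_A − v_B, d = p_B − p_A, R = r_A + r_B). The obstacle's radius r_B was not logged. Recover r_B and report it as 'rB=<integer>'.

m = 31724
d = (-10, 10);  v_rel = (-10, 11),  |v_rel|² = 221
v_rel×d = (-10)·(10) − (11)·(-10) = 10
since m = R²·221 − 10²:  R² = (100 + 31724) / 221 = 144
R = √144 = 12  ⇒  r_B = 12 − 4 = 8

rB=8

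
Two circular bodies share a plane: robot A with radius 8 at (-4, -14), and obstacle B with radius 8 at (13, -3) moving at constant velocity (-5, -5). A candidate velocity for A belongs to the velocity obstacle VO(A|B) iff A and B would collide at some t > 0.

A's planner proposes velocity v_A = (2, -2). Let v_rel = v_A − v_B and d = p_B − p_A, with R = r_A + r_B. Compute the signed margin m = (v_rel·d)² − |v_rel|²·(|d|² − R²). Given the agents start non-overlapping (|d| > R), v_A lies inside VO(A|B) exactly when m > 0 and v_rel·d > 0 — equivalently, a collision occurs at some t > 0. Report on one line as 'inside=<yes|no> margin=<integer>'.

d = (17, 11),  |d|² = 410;  R = 8+8 = 16,  c = 410−16² = 154
v_rel = (7, 3),  |v_rel|² = 58;  v_rel·d = (7)·(17) + (3)·(11) = 152
58·t² − 304·t + 154 = 0  ⇒  m = 152² − 58·154 = 14172
m = 14172 > 0,  v_rel·d = 152 > 0  ⇒  inside

inside=yes margin=14172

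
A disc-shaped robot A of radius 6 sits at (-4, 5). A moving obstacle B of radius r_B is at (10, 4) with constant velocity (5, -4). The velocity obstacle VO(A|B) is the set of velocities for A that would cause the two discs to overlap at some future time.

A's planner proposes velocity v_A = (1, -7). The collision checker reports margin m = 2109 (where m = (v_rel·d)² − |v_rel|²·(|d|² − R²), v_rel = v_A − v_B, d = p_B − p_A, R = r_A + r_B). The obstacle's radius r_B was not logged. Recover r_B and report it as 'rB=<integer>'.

m = 2109
d = (14, -1);  v_rel = (-4, -3),  |v_rel|² = 25
v_rel×d = (-4)·(-1) − (-3)·(14) = 46
since m = R²·25 − 46²:  R² = (2116 + 2109) / 25 = 169
R = √169 = 13  ⇒  r_B = 13 − 6 = 7

rB=7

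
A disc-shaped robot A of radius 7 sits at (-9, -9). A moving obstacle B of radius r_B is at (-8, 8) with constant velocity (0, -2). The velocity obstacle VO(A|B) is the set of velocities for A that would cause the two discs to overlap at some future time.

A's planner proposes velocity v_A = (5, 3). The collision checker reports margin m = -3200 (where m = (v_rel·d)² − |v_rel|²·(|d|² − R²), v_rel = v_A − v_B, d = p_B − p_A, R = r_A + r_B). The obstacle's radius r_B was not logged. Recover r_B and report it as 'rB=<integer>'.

m = -3200
d = (1, 17);  v_rel = (5, 5),  |v_rel|² = 50
v_rel×d = (5)·(17) − (5)·(1) = 80
since m = R²·50 − 80²:  R² = (6400 + -3200) / 50 = 64
R = √64 = 8  ⇒  r_B = 8 − 7 = 1

rB=1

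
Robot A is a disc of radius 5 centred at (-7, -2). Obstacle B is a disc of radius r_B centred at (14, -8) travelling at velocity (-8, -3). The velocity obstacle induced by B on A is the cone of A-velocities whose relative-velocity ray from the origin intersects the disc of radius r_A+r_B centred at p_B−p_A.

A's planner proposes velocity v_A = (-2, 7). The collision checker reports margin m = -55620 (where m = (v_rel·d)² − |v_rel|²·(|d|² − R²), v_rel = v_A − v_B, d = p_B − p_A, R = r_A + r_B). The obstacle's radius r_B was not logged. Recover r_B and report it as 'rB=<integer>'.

m = -55620
d = (21, -6);  v_rel = (6, 10),  |v_rel|² = 136
v_rel×d = (6)·(-6) − (10)·(21) = -246
since m = R²·136 − (-246)²:  R² = (60516 + -55620) / 136 = 36
R = √36 = 6  ⇒  r_B = 6 − 5 = 1

rB=1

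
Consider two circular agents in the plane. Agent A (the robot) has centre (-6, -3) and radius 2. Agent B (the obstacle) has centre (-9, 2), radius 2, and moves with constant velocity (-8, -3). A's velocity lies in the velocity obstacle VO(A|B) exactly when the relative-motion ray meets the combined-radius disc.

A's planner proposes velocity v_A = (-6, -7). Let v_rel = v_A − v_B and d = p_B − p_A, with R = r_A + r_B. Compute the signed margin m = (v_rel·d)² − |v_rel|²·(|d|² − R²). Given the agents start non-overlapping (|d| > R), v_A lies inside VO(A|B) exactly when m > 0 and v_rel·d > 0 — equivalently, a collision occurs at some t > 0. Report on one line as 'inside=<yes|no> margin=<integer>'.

d = (-3, 5),  |d|² = 34;  R = 2+2 = 4,  c = 34−4² = 18
v_rel = (2, -4),  |v_rel|² = 20;  v_rel·d = (2)·(-3) + (-4)·(5) = -26
20·t² + 52·t + 18 = 0  ⇒  m = (-26)² − 20·18 = 316
m = 316 > 0,  v_rel·d = -26 < 0  ⇒  outside

inside=no margin=316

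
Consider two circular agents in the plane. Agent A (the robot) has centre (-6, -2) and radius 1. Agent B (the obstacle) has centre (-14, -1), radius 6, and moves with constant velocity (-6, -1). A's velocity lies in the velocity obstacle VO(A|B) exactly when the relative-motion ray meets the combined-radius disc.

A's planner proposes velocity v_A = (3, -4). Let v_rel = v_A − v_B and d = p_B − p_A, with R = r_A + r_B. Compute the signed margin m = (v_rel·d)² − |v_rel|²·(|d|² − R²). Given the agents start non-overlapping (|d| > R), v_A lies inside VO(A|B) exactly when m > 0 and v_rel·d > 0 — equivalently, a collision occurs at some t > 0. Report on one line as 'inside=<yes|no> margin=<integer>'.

d = (-8, 1),  |d|² = 65;  R = 1+6 = 7,  c = 65−7² = 16
v_rel = (9, -3),  |v_rel|² = 90;  v_rel·d = (9)·(-8) + (-3)·(1) = -75
90·t² + 150·t + 16 = 0  ⇒  m = (-75)² − 90·16 = 4185
m = 4185 > 0,  v_rel·d = -75 < 0  ⇒  outside

inside=no margin=4185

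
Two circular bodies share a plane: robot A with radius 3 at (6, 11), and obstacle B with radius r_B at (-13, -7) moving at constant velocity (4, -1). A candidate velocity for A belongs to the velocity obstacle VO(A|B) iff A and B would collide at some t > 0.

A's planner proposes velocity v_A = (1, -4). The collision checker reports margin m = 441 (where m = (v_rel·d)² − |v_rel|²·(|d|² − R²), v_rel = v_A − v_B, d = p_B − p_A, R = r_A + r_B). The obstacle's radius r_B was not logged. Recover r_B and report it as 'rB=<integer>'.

m = 441
d = (-19, -18);  v_rel = (-3, -3),  |v_rel|² = 18
v_rel×d = (-3)·(-18) − (-3)·(-19) = -3
since m = R²·18 − (-3)²:  R² = (9 + 441) / 18 = 25
R = √25 = 5  ⇒  r_B = 5 − 3 = 2

rB=2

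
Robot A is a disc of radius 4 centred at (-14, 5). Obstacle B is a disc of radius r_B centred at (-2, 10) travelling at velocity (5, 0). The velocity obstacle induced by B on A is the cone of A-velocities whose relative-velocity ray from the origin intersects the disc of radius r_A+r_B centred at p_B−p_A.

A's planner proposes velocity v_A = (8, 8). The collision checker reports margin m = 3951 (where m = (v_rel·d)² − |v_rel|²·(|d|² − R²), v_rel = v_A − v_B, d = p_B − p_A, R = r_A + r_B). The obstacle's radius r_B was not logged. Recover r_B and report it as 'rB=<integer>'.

m = 3951
d = (12, 5);  v_rel = (3, 8),  |v_rel|² = 73
v_rel×d = (3)·(5) − (8)·(12) = -81
since m = R²·73 − (-81)²:  R² = (6561 + 3951) / 73 = 144
R = √144 = 12  ⇒  r_B = 12 − 4 = 8

rB=8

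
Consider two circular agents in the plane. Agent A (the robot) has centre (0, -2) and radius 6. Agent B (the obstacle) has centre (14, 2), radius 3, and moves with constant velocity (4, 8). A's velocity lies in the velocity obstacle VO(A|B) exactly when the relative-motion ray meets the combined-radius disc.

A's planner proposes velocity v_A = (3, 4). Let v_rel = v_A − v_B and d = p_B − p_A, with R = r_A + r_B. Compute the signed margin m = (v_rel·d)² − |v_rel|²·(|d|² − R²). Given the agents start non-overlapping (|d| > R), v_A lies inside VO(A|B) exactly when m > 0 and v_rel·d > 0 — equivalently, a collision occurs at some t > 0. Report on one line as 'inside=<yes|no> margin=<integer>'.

d = (14, 4),  |d|² = 212;  R = 6+3 = 9,  c = 212−9² = 131
v_rel = (-1, -4),  |v_rel|² = 17;  v_rel·d = (-1)·(14) + (-4)·(4) = -30
17·t² + 60·t + 131 = 0  ⇒  m = (-30)² − 17·131 = -1327
m = -1327 < 0,  v_rel·d = -30 < 0  ⇒  outside

inside=no margin=-1327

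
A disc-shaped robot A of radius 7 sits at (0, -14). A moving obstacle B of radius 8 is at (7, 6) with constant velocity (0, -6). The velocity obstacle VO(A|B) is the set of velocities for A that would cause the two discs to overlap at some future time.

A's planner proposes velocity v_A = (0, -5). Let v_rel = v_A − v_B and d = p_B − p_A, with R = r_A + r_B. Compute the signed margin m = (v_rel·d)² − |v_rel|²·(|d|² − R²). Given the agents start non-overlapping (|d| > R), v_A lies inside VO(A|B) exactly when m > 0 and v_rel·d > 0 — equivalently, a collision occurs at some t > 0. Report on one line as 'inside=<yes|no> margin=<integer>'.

d = (7, 20),  |d|² = 449;  R = 7+8 = 15,  c = 449−15² = 224
v_rel = (0, 1),  |v_rel|² = 1;  v_rel·d = (0)·(7) + (1)·(20) = 20
1·t² − 40·t + 224 = 0  ⇒  m = 20² − 1·224 = 176
m = 176 > 0,  v_rel·d = 20 > 0  ⇒  inside

inside=yes margin=176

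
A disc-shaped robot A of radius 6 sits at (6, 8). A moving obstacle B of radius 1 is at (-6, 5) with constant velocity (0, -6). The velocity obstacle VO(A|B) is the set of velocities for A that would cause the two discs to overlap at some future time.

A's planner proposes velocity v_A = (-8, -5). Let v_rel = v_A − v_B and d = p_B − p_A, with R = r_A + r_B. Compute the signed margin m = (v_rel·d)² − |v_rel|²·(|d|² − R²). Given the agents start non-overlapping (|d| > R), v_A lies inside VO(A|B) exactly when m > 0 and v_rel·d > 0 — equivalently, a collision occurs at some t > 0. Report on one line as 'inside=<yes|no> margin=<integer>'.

d = (-12, -3),  |d|² = 153;  R = 6+1 = 7,  c = 153−7² = 104
v_rel = (-8, 1),  |v_rel|² = 65;  v_rel·d = (-8)·(-12) + (1)·(-3) = 93
65·t² − 186·t + 104 = 0  ⇒  m = 93² − 65·104 = 1889
m = 1889 > 0,  v_rel·d = 93 > 0  ⇒  inside

inside=yes margin=1889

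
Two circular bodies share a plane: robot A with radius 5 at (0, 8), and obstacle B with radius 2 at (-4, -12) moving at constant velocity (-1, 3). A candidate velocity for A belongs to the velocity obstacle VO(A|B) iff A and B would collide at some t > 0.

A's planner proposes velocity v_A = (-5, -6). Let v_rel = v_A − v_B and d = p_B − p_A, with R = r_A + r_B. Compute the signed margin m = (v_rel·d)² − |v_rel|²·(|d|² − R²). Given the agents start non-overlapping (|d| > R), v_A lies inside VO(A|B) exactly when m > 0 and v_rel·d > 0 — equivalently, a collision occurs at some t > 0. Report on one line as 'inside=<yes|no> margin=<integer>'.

d = (-4, -20),  |d|² = 416;  R = 5+2 = 7,  c = 416−7² = 367
v_rel = (-4, -9),  |v_rel|² = 97;  v_rel·d = (-4)·(-4) + (-9)·(-20) = 196
97·t² − 392·t + 367 = 0  ⇒  m = 196² − 97·367 = 2817
m = 2817 > 0,  v_rel·d = 196 > 0  ⇒  inside

inside=yes margin=2817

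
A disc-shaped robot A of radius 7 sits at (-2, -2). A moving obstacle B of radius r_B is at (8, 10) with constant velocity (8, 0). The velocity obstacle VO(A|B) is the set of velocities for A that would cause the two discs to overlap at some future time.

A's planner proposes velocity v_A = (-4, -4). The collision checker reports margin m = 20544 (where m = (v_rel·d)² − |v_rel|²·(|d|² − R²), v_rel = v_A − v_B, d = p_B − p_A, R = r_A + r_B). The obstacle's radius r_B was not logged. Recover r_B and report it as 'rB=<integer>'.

m = 20544
d = (10, 12);  v_rel = (-12, -4),  |v_rel|² = 160
v_rel×d = (-12)·(12) − (-4)·(10) = -104
since m = R²·160 − (-104)²:  R² = (10816 + 20544) / 160 = 196
R = √196 = 14  ⇒  r_B = 14 − 7 = 7

rB=7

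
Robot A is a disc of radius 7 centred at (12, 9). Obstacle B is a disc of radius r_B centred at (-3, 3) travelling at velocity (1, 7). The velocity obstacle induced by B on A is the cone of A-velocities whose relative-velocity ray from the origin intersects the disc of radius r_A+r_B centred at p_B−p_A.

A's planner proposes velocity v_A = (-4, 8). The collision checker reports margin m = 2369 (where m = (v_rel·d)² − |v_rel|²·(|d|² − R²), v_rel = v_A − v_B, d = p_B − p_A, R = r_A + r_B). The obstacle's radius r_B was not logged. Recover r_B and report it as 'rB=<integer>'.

m = 2369
d = (-15, -6);  v_rel = (-5, 1),  |v_rel|² = 26
v_rel×d = (-5)·(-6) − (1)·(-15) = 45
since m = R²·26 − 45²:  R² = (2025 + 2369) / 26 = 169
R = √169 = 13  ⇒  r_B = 13 − 7 = 6

rB=6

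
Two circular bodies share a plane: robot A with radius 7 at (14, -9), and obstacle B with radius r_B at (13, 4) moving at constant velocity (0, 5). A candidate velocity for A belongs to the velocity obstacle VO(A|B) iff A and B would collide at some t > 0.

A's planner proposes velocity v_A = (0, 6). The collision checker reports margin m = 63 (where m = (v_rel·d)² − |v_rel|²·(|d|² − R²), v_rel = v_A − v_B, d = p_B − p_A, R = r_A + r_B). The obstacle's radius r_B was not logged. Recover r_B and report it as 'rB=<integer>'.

m = 63
d = (-1, 13);  v_rel = (0, 1),  |v_rel|² = 1
v_rel×d = (0)·(13) − (1)·(-1) = 1
since m = R²·1 − 1²:  R² = (1 + 63) / 1 = 64
R = √64 = 8  ⇒  r_B = 8 − 7 = 1

rB=1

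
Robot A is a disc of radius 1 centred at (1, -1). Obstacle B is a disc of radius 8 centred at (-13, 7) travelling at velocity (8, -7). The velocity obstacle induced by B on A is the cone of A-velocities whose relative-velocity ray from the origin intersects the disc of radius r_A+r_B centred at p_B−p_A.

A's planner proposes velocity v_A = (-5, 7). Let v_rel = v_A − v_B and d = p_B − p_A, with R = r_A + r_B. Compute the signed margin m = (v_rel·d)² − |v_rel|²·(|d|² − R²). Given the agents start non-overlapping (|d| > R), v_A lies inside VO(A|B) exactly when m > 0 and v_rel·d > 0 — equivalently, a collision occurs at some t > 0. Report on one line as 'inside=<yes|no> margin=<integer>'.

d = (-14, 8),  |d|² = 260;  R = 1+8 = 9,  c = 260−9² = 179
v_rel = (-13, 14),  |v_rel|² = 365;  v_rel·d = (-13)·(-14) + (14)·(8) = 294
365·t² − 588·t + 179 = 0  ⇒  m = 294² − 365·179 = 21101
m = 21101 > 0,  v_rel·d = 294 > 0  ⇒  inside

inside=yes margin=21101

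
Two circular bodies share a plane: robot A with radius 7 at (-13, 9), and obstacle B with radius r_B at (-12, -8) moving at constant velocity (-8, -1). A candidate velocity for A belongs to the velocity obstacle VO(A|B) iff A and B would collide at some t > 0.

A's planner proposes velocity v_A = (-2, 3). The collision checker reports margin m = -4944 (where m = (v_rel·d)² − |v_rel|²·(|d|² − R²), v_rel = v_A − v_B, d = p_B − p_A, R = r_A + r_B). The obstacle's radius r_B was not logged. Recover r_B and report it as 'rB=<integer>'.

m = -4944
d = (1, -17);  v_rel = (6, 4),  |v_rel|² = 52
v_rel×d = (6)·(-17) − (4)·(1) = -106
since m = R²·52 − (-106)²:  R² = (11236 + -4944) / 52 = 121
R = √121 = 11  ⇒  r_B = 11 − 7 = 4

rB=4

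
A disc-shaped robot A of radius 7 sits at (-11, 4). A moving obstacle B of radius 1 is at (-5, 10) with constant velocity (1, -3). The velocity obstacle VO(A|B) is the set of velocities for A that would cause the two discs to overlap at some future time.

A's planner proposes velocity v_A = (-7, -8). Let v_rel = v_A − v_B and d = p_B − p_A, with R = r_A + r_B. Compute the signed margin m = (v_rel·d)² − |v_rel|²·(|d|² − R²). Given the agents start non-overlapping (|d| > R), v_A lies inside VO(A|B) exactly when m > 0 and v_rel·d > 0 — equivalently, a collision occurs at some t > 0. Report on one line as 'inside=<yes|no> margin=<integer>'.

d = (6, 6),  |d|² = 72;  R = 7+1 = 8,  c = 72−8² = 8
v_rel = (-8, -5),  |v_rel|² = 89;  v_rel·d = (-8)·(6) + (-5)·(6) = -78
89·t² + 156·t + 8 = 0  ⇒  m = (-78)² − 89·8 = 5372
m = 5372 > 0,  v_rel·d = -78 < 0  ⇒  outside

inside=no margin=5372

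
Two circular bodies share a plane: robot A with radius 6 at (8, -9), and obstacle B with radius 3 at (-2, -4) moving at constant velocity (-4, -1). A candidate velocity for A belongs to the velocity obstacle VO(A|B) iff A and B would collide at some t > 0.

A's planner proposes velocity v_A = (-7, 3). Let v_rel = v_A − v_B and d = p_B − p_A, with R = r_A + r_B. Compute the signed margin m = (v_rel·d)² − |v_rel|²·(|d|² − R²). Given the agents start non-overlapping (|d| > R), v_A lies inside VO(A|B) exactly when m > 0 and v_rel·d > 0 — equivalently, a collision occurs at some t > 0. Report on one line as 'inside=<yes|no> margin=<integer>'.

d = (-10, 5),  |d|² = 125;  R = 6+3 = 9,  c = 125−9² = 44
v_rel = (-3, 4),  |v_rel|² = 25;  v_rel·d = (-3)·(-10) + (4)·(5) = 50
25·t² − 100·t + 44 = 0  ⇒  m = 50² − 25·44 = 1400
m = 1400 > 0,  v_rel·d = 50 > 0  ⇒  inside

inside=yes margin=1400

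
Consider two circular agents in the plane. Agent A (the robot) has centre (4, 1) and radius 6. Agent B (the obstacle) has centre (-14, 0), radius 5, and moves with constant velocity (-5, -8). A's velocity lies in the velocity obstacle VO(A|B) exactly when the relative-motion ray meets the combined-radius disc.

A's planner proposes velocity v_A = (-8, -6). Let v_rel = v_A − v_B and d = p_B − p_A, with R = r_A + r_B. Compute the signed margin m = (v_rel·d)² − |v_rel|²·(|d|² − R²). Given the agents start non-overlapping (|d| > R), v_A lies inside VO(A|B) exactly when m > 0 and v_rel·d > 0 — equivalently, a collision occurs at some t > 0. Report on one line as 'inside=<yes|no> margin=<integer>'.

d = (-18, -1),  |d|² = 325;  R = 6+5 = 11,  c = 325−11² = 204
v_rel = (-3, 2),  |v_rel|² = 13;  v_rel·d = (-3)·(-18) + (2)·(-1) = 52
13·t² − 104·t + 204 = 0  ⇒  m = 52² − 13·204 = 52
m = 52 > 0,  v_rel·d = 52 > 0  ⇒  inside

inside=yes margin=52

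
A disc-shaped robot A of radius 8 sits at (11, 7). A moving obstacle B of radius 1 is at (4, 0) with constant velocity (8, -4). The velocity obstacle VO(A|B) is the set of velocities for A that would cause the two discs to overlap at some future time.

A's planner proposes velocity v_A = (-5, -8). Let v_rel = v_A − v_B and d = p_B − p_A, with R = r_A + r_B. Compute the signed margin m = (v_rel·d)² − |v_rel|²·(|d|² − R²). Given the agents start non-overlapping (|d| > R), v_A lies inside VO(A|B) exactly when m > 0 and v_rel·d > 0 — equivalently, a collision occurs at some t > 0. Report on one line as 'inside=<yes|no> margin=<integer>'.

d = (-7, -7),  |d|² = 98;  R = 8+1 = 9,  c = 98−9² = 17
v_rel = (-13, -4),  |v_rel|² = 185;  v_rel·d = (-13)·(-7) + (-4)·(-7) = 119
185·t² − 238·t + 17 = 0  ⇒  m = 119² − 185·17 = 11016
m = 11016 > 0,  v_rel·d = 119 > 0  ⇒  inside

inside=yes margin=11016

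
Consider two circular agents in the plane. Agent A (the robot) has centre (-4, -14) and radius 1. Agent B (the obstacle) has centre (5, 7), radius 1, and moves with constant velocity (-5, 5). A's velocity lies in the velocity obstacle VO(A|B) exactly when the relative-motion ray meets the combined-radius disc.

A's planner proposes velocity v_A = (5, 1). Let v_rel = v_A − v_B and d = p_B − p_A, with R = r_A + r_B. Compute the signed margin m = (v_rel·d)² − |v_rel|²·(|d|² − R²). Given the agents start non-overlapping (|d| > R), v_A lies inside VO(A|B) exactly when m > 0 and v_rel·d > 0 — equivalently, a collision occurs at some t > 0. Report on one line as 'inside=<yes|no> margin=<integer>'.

d = (9, 21),  |d|² = 522;  R = 1+1 = 2,  c = 522−2² = 518
v_rel = (10, -4),  |v_rel|² = 116;  v_rel·d = (10)·(9) + (-4)·(21) = 6
116·t² − 12·t + 518 = 0  ⇒  m = 6² − 116·518 = -60052
m = -60052 < 0,  v_rel·d = 6 > 0  ⇒  outside

inside=no margin=-60052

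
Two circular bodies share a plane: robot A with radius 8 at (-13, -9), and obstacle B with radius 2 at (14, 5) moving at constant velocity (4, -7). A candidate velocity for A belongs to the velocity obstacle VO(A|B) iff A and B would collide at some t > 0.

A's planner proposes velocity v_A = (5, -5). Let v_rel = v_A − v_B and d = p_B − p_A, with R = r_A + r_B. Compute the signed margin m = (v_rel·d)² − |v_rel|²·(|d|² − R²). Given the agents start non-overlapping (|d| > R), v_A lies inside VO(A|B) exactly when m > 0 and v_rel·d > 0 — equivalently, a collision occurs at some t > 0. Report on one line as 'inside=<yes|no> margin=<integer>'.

d = (27, 14),  |d|² = 925;  R = 8+2 = 10,  c = 925−10² = 825
v_rel = (1, 2),  |v_rel|² = 5;  v_rel·d = (1)·(27) + (2)·(14) = 55
5·t² − 110·t + 825 = 0  ⇒  m = 55² − 5·825 = -1100
m = -1100 < 0,  v_rel·d = 55 > 0  ⇒  outside

inside=no margin=-1100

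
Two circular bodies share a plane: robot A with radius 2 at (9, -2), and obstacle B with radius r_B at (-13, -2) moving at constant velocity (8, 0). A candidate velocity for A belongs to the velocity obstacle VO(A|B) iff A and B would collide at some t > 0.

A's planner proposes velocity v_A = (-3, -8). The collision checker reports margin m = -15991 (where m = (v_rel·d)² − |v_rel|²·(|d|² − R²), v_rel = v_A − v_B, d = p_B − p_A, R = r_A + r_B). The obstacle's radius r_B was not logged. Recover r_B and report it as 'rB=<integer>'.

m = -15991
d = (-22, 0);  v_rel = (-11, -8),  |v_rel|² = 185
v_rel×d = (-11)·(0) − (-8)·(-22) = -176
since m = R²·185 − (-176)²:  R² = (30976 + -15991) / 185 = 81
R = √81 = 9  ⇒  r_B = 9 − 2 = 7

rB=7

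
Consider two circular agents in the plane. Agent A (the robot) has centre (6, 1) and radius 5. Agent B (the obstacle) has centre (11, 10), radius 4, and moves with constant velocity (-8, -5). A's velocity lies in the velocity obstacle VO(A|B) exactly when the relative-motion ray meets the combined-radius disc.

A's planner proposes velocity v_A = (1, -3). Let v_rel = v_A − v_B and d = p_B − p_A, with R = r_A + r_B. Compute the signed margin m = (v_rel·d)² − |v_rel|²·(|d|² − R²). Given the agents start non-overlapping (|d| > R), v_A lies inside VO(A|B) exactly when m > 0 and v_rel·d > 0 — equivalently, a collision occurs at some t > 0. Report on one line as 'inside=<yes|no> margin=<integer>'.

d = (5, 9),  |d|² = 106;  R = 5+4 = 9,  c = 106−9² = 25
v_rel = (9, 2),  |v_rel|² = 85;  v_rel·d = (9)·(5) + (2)·(9) = 63
85·t² − 126·t + 25 = 0  ⇒  m = 63² − 85·25 = 1844
m = 1844 > 0,  v_rel·d = 63 > 0  ⇒  inside

inside=yes margin=1844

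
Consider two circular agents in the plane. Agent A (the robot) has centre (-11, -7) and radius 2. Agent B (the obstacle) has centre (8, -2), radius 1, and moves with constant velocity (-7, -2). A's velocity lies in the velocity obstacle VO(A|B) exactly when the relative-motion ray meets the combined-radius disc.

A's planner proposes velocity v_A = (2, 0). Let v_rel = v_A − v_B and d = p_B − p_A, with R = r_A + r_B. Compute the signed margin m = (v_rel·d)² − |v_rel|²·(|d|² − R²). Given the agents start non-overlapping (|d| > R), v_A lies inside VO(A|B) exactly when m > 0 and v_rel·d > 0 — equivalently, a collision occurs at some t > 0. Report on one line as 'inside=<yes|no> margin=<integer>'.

d = (19, 5),  |d|² = 386;  R = 2+1 = 3,  c = 386−3² = 377
v_rel = (9, 2),  |v_rel|² = 85;  v_rel·d = (9)·(19) + (2)·(5) = 181
85·t² − 362·t + 377 = 0  ⇒  m = 181² − 85·377 = 716
m = 716 > 0,  v_rel·d = 181 > 0  ⇒  inside

inside=yes margin=716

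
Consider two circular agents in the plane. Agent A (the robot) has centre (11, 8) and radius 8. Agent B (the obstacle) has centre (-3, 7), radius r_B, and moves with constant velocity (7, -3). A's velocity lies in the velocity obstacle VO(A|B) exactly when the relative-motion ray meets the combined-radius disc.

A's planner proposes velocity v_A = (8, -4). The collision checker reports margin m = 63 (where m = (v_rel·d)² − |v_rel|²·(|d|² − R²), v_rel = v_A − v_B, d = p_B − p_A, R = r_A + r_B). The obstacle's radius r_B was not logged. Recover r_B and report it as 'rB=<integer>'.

m = 63
d = (-14, -1);  v_rel = (1, -1),  |v_rel|² = 2
v_rel×d = (1)·(-1) − (-1)·(-14) = -15
since m = R²·2 − (-15)²:  R² = (225 + 63) / 2 = 144
R = √144 = 12  ⇒  r_B = 12 − 8 = 4

rB=4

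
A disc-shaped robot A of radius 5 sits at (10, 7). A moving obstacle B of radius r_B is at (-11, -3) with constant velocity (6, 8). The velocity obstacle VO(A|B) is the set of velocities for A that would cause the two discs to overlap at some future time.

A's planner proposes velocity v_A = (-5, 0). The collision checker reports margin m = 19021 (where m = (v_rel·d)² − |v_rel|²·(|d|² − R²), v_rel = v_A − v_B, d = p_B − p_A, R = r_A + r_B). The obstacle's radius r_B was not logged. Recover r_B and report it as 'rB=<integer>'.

m = 19021
d = (-21, -10);  v_rel = (-11, -8),  |v_rel|² = 185
v_rel×d = (-11)·(-10) − (-8)·(-21) = -58
since m = R²·185 − (-58)²:  R² = (3364 + 19021) / 185 = 121
R = √121 = 11  ⇒  r_B = 11 − 5 = 6

rB=6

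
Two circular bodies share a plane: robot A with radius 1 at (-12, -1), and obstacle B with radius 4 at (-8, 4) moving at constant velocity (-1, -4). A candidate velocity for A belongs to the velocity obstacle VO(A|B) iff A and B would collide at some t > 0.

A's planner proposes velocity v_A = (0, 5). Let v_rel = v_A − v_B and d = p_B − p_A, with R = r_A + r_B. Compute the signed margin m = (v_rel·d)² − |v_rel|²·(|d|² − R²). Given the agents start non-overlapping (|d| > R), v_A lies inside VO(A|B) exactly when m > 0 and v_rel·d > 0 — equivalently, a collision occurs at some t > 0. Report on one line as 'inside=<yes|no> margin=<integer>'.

d = (4, 5),  |d|² = 41;  R = 1+4 = 5,  c = 41−5² = 16
v_rel = (1, 9),  |v_rel|² = 82;  v_rel·d = (1)·(4) + (9)·(5) = 49
82·t² − 98·t + 16 = 0  ⇒  m = 49² − 82·16 = 1089
m = 1089 > 0,  v_rel·d = 49 > 0  ⇒  inside

inside=yes margin=1089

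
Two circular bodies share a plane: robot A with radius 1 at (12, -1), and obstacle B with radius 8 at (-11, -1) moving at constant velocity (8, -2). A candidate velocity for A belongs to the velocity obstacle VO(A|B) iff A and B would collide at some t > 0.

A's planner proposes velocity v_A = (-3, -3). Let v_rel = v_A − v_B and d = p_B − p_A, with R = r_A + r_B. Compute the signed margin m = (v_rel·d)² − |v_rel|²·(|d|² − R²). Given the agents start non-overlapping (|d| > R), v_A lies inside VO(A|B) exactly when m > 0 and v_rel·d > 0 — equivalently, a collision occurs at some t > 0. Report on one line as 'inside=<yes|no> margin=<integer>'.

d = (-23, 0),  |d|² = 529;  R = 1+8 = 9,  c = 529−9² = 448
v_rel = (-11, -1),  |v_rel|² = 122;  v_rel·d = (-11)·(-23) + (-1)·(0) = 253
122·t² − 506·t + 448 = 0  ⇒  m = 253² − 122·448 = 9353
m = 9353 > 0,  v_rel·d = 253 > 0  ⇒  inside

inside=yes margin=9353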